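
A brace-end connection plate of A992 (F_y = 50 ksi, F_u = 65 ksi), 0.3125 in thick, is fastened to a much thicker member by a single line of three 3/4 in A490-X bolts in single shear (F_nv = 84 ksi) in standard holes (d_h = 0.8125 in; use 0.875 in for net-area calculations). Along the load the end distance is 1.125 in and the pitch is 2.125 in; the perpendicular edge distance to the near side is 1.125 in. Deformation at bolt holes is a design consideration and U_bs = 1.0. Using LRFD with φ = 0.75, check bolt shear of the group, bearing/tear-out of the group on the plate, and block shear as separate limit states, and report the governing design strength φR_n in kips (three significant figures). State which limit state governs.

Bolt shear: A_b = π·0.75²/4 = 0.4418 in²; R_n = 84 × 0.4418 × 3 × 1 = 111.3 kips → 0.75 × 111.3 = 83.5 kips.
Bearing: edge l_c = 0.7188, r_n = 17.52 kips; interior l_c = 1.312, r_n = 31.99 kips; R_n = 17.52 + 2·31.99 = 81.5 kips → 61.1 kips.
Block shear: A_gv = 1.68, A_nv = 0.9961, A_nt = 0.2148 in²; R_n = min(0.6F_uA_nv, 0.6F_yA_gv) + U_bs·F_u·A_nt = 52.81 kips → 39.6 kips.
Block shear governs: 39.6 kips.

39.6 kips (block shear governs)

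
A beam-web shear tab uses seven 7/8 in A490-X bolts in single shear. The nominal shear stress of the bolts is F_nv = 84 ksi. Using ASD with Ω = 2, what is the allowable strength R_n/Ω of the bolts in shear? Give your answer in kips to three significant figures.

A_b = π × 0.875² / 4 = 0.6013 in².
R_n = F_nv · A_b · n · n_s = 84 × 0.6013 × 7 × 1 = 353.6 kips.
Allowable strength R_n/Ω = 353.6 / 2 = 177 kips.

177 kips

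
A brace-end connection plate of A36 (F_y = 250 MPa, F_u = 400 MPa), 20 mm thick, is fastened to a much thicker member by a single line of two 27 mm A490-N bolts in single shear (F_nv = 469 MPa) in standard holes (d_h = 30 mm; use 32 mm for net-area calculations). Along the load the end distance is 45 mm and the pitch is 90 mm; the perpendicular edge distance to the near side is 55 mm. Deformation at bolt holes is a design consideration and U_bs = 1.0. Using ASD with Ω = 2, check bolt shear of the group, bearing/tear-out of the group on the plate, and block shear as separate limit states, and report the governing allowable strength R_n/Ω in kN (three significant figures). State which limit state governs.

269 kN (bolt shear governs)

Bolt shear: A_b = π·27²/4 = 572.6 mm²; R_n = 469 × 572.6 × 2 × 1 / 1000 = 537.1 kN → 537.1 / 2 = 269 kN.
Bearing: edge l_c = 30, r_n = 288 kN; interior l_c = 60, r_n = 518.4 kN; R_n = 288 + 1·518.4 = 806.4 kN → 403 kN.
Block shear: A_gv = 2700, A_nv = 1740, A_nt = 780 mm²; R_n = min(0.6F_uA_nv, 0.6F_yA_gv) + U_bs·F_u·A_nt = 717 kN → 358 kN.
Bolt shear governs: 269 kN.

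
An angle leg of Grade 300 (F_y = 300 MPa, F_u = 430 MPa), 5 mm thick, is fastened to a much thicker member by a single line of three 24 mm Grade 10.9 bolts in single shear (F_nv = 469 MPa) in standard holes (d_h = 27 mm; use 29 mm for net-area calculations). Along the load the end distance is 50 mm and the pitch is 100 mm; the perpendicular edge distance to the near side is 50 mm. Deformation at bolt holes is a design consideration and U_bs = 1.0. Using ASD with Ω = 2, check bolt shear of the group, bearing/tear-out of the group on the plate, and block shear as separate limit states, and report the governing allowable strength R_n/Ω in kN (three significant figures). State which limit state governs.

Bolt shear: A_b = π·24²/4 = 452.4 mm²; R_n = 469 × 452.4 × 3 × 1 / 1000 = 636.5 kN → 636.5 / 2 = 318 kN.
Bearing: edge l_c = 36.5, r_n = 94.17 kN; interior l_c = 73, r_n = 123.8 kN; R_n = 94.17 + 2·123.8 = 341.9 kN → 171 kN.
Block shear: A_gv = 1250, A_nv = 887.5, A_nt = 177.5 mm²; R_n = min(0.6F_uA_nv, 0.6F_yA_gv) + U_bs·F_u·A_nt = 301.3 kN → 151 kN.
Block shear governs: 151 kN.

151 kN (block shear governs)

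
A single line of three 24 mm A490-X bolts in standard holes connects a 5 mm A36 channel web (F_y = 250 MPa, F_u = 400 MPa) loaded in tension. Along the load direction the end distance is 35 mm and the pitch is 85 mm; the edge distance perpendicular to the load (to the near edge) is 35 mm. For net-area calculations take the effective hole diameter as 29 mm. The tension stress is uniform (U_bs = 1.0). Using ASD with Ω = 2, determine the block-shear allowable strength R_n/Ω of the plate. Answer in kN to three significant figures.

Shear plane L_v = 35 + 2·85 = 205 mm; A_gv = 205 × 5 = 1025 mm².
A_nv = (205 − 2.5·29) × 5 = 662.5 mm².
A_nt = (35 − 0.5·29) × 5 = 102.5 mm².
0.6 F_u A_nv = 159 kN; 0.6 F_y A_gv = 153.8 kN → shear yielding governs the shear term.
R_n = 153.8 + 1.0 × 400 × 102.5 / 1000 = 194.8 kN.
Allowable strength R_n/Ω = 194.8 / 2 = 97.4 kN.

97.4 kN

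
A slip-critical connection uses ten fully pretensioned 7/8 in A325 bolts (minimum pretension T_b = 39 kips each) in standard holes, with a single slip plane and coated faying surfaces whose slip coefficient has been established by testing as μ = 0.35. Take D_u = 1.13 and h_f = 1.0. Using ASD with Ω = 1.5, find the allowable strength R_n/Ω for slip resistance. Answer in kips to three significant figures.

R_n = μ · D_u · h_f · T_b · n_s · n_b = 0.35 × 1.13 × 1.0 × 39 × 1 × 10 = 154.2 kips.
Allowable strength R_n/Ω = 154.2 / 1.5 = 103 kips.

103 kips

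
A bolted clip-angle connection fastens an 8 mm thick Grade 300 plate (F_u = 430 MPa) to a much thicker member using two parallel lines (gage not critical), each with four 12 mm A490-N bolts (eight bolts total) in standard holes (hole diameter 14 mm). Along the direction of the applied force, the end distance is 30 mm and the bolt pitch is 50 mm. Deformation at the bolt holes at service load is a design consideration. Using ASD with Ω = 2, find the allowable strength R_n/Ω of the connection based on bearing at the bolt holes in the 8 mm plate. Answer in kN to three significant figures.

Per bolt r_n = 1.2 l_c t F_u ≤ 2.4 d t F_u; upper limit = 2.4 × 12 × 8 × 430 / 1000 = 99.07 kN.
Edge bolt: l_c = 30 − 14/2 = 23 mm → 1.2 × 23 × 8 × 430 / 1000 = 94.94 → r_n = 94.94 kN.
Interior bolts: l_c = 50 − 14 = 36 mm → 1.2 × 36 × 8 × 430 / 1000 = 148.6 → r_n = 99.07 kN.
R_n = 2 × 94.94 + 6 × 99.07 = 784.3 kN.
Allowable strength R_n/Ω = 784.3 / 2 = 392 kN.

392 kN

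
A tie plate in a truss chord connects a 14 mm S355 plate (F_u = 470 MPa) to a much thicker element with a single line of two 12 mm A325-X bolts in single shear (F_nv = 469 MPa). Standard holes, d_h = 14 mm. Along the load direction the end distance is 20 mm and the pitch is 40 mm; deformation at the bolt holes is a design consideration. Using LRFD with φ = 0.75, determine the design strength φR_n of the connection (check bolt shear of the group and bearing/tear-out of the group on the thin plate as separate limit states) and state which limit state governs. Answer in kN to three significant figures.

Bolt shear: A_b = π·12²/4 = 113.1 mm²; R_n = 469 × 113.1 × 2 × 1 / 1000 = 106.1 kN → 0.75 × 106.1 = 79.6 kN.
Bearing (1.2 l_c t F_u ≤ 2.4 d t F_u): upper limit = 2.4·12·14·470 / 1000 = 189.5 kN.
  Edge l_c = 20 − 14/2 = 13 → r_n = 102.6 kN; interior l_c = 40 − 14 = 26 → r_n = 189.5 kN.
  R_n,bearing = 1·102.6 + 1·189.5 = 292.2 kN → 0.75 × 292.2 = 219 kN.
Bolt shear governs: 79.6 kN.

79.6 kN (bolt shear governs)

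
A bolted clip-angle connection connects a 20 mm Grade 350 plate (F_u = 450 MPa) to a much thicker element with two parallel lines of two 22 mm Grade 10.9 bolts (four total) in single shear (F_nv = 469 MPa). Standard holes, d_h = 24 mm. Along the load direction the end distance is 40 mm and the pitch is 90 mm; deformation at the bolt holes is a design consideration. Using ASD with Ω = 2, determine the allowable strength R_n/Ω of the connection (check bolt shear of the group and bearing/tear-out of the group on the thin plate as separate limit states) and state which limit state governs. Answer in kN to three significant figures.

Bolt shear: A_b = π·22²/4 = 380.1 mm²; R_n = 469 × 380.1 × 4 × 1 / 1000 = 713.1 kN → 713.1 / 2 = 357 kN.
Bearing (1.2 l_c t F_u ≤ 2.4 d t F_u): upper limit = 2.4·22·20·450 / 1000 = 475.2 kN.
  Edge l_c = 40 − 24/2 = 28 → r_n = 302.4 kN; interior l_c = 90 − 24 = 66 → r_n = 475.2 kN.
  R_n,bearing = 2·302.4 + 2·475.2 = 1555 kN → 1555 / 2 = 778 kN.
Bolt shear governs: 357 kN.

357 kN (bolt shear governs)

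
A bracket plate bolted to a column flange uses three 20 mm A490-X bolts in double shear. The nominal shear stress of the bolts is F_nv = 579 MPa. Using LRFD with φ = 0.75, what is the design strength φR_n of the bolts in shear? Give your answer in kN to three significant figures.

819 kN

A_b = π × 20² / 4 = 314.2 mm².
R_n = F_nv · A_b · n · n_s = 579 × 314.2 × 3 × 2 / 1000 = 1091 kN.
Design strength φR_n = 0.75 × 1091 = 819 kN.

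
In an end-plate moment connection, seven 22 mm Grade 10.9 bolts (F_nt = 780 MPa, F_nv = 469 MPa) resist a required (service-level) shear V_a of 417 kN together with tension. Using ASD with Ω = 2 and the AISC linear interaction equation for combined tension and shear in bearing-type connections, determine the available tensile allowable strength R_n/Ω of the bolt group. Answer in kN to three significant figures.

656 kN

A_b = π·22²/4 = 380.1 mm²; f_rv = 417 × 1000 / (7 × 380.1) = 156.7 MPa.
F'_nt = 1.3 F_nt − (Ω F_nt / F_nv) f_rv = 1.3·780 − (2·780/469)·156.7 = 492.7 MPa, capped at F_nt → F'_nt = 492.7 MPa.
R_n = F'_nt · A_b · n = 492.7 × 380.1 × 7 / 1000 = 1311 kN.
Allowable strength R_n/Ω = 1311 / 2 = 656 kN.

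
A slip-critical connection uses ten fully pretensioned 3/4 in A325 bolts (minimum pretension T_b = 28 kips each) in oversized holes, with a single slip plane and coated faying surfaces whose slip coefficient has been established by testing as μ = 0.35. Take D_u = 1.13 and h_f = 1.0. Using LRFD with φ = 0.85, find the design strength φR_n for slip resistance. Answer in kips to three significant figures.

R_n = μ · D_u · h_f · T_b · n_s · n_b = 0.35 × 1.13 × 1.0 × 28 × 1 × 10 = 110.7 kips.
Design strength φR_n = 0.85 × 110.7 = 94.1 kips.

94.1 kips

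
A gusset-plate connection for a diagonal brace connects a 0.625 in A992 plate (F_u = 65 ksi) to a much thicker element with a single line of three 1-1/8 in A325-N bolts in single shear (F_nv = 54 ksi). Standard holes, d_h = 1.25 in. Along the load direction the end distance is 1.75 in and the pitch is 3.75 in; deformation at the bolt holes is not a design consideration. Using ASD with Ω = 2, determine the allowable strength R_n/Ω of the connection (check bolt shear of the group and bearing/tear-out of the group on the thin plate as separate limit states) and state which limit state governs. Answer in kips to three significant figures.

Bolt shear: A_b = π·1.125²/4 = 0.994 in²; R_n = 54 × 0.994 × 3 × 1 = 161 kips → 161 / 2 = 80.5 kips.
Bearing (1.5 l_c t F_u ≤ 3.0 d t F_u): upper limit = 3.0·1.125·0.625·65 = 137.1 kips.
  Edge l_c = 1.75 − 1.25/2 = 1.125 → r_n = 68.55 kips; interior l_c = 3.75 − 1.25 = 2.5 → r_n = 137.1 kips.
  R_n,bearing = 1·68.55 + 2·137.1 = 342.8 kips → 342.8 / 2 = 171 kips.
Bolt shear governs: 80.5 kips.

80.5 kips (bolt shear governs)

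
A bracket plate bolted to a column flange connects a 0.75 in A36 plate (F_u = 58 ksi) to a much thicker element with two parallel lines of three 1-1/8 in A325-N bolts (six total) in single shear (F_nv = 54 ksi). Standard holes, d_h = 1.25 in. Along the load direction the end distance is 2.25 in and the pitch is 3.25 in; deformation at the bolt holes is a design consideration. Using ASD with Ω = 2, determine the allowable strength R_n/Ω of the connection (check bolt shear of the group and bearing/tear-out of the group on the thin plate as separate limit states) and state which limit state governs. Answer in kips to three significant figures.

Bolt shear: A_b = π·1.125²/4 = 0.994 in²; R_n = 54 × 0.994 × 6 × 1 = 322.1 kips → 322.1 / 2 = 161 kips.
Bearing (1.2 l_c t F_u ≤ 2.4 d t F_u): upper limit = 2.4·1.125·0.75·58 = 117.4 kips.
  Edge l_c = 2.25 − 1.25/2 = 1.625 → r_n = 84.82 kips; interior l_c = 3.25 − 1.25 = 2 → r_n = 104.4 kips.
  R_n,bearing = 2·84.82 + 4·104.4 = 587.2 kips → 587.2 / 2 = 294 kips.
Bolt shear governs: 161 kips.

161 kips (bolt shear governs)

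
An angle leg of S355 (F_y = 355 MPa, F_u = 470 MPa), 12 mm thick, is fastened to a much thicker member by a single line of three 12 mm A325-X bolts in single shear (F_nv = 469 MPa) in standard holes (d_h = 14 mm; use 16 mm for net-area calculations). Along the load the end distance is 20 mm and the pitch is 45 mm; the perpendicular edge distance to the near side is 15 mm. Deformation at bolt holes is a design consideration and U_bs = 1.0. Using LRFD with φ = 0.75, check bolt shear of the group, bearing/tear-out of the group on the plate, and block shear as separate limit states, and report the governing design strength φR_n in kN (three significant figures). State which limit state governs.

Bolt shear: A_b = π·12²/4 = 113.1 mm²; R_n = 469 × 113.1 × 3 × 1 / 1000 = 159.1 kN → 0.75 × 159.1 = 119 kN.
Bearing: edge l_c = 13, r_n = 87.98 kN; interior l_c = 31, r_n = 162.4 kN; R_n = 87.98 + 2·162.4 = 412.8 kN → 310 kN.
Block shear: A_gv = 1320, A_nv = 840, A_nt = 84 mm²; R_n = min(0.6F_uA_nv, 0.6F_yA_gv) + U_bs·F_u·A_nt = 276.4 kN → 207 kN.
Bolt shear governs: 119 kN.

119 kN (bolt shear governs)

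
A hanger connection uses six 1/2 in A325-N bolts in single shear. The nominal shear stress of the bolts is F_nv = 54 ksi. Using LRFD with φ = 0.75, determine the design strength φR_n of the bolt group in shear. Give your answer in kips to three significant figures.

A_b = π × 0.5² / 4 = 0.1963 in².
R_n = F_nv · A_b · n · n_s = 54 × 0.1963 × 6 × 1 = 63.62 kips.
Design strength φR_n = 0.75 × 63.62 = 47.7 kips.

47.7 kips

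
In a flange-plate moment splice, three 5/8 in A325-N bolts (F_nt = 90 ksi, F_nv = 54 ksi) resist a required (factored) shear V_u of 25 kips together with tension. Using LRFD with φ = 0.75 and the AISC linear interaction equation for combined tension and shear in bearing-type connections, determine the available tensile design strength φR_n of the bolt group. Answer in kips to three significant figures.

39.1 kips

A_b = π·0.625²/4 = 0.3068 in²; f_rv = 25 / (3 × 0.3068) = 27.16 ksi.
F'_nt = 1.3 F_nt − (F_nt / φF_nv) f_rv = 1.3·90 − (90/(0.75·54))·27.16 = 56.64 ksi, capped at F_nt → F'_nt = 56.64 ksi.
R_n = F'_nt · A_b · n = 56.64 × 0.3068 × 3 = 52.13 kips.
Design strength φR_n = 0.75 × 52.13 = 39.1 kips.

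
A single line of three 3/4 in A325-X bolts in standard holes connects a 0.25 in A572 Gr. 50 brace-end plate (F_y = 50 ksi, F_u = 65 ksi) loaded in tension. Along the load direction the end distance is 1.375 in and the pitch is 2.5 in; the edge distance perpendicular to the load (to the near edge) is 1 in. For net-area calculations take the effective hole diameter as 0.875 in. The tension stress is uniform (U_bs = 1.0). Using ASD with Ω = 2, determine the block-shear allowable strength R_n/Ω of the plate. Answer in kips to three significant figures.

25 kips

Shear plane L_v = 1.375 + 2·2.5 = 6.375 in; A_gv = 6.375 × 0.25 = 1.594 in².
A_nv = (6.375 − 2.5·0.875) × 0.25 = 1.047 in².
A_nt = (1 − 0.5·0.875) × 0.25 = 0.1406 in².
0.6 F_u A_nv = 40.83 kips; 0.6 F_y A_gv = 47.81 kips → shear rupture governs the shear term.
R_n = 40.83 + 1.0 × 65 × 0.1406 = 49.97 kips.
Allowable strength R_n/Ω = 49.97 / 2 = 25 kips.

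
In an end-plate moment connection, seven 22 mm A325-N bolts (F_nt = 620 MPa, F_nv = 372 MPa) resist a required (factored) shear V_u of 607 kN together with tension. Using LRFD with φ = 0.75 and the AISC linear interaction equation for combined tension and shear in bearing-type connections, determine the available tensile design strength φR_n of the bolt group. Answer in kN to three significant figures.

597 kN

A_b = π·22²/4 = 380.1 mm²; f_rv = 607 × 1000 / (7 × 380.1) = 228.1 MPa.
F'_nt = 1.3 F_nt − (F_nt / φF_nv) f_rv = 1.3·620 − (620/(0.75·372))·228.1 = 299.1 MPa, capped at F_nt → F'_nt = 299.1 MPa.
R_n = F'_nt · A_b · n = 299.1 × 380.1 × 7 / 1000 = 795.8 kN.
Design strength φR_n = 0.75 × 795.8 = 597 kN.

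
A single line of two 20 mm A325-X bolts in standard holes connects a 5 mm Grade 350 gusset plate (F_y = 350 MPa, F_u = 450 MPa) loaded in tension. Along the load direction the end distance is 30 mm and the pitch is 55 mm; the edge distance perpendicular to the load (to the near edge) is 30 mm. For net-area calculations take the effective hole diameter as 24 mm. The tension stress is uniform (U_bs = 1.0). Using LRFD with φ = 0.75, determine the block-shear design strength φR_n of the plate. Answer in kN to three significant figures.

Shear plane L_v = 30 + 1·55 = 85 mm; A_gv = 85 × 5 = 425 mm².
A_nv = (85 − 1.5·24) × 5 = 245 mm².
A_nt = (30 − 0.5·24) × 5 = 90 mm².
0.6 F_u A_nv = 66.15 kN; 0.6 F_y A_gv = 89.25 kN → shear rupture governs the shear term.
R_n = 66.15 + 1.0 × 450 × 90 / 1000 = 106.7 kN.
Design strength φR_n = 0.75 × 106.7 = 80 kN.

80 kN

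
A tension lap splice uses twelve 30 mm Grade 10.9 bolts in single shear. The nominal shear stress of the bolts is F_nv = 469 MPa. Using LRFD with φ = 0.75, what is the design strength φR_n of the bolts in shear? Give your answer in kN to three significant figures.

A_b = π × 30² / 4 = 706.9 mm².
R_n = F_nv · A_b · n · n_s = 469 × 706.9 × 12 × 1 / 1000 = 3978 kN.
Design strength φR_n = 0.75 × 3978 = 2980 kN.

2980 kN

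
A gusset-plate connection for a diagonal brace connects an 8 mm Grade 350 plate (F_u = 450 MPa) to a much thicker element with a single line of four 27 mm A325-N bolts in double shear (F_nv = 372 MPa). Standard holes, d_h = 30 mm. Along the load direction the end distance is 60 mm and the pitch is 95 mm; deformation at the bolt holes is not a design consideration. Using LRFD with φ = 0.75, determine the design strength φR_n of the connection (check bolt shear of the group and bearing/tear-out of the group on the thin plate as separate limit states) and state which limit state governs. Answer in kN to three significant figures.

Bolt shear: A_b = π·27²/4 = 572.6 mm²; R_n = 372 × 572.6 × 4 × 2 / 1000 = 1704 kN → 0.75 × 1704 = 1280 kN.
Bearing (1.5 l_c t F_u ≤ 3.0 d t F_u): upper limit = 3.0·27·8·450 / 1000 = 291.6 kN.
  Edge l_c = 60 − 30/2 = 45 → r_n = 243 kN; interior l_c = 95 − 30 = 65 → r_n = 291.6 kN.
  R_n,bearing = 1·243 + 3·291.6 = 1118 kN → 0.75 × 1118 = 838 kN.
Bearing governs: 838 kN.

838 kN (bearing governs)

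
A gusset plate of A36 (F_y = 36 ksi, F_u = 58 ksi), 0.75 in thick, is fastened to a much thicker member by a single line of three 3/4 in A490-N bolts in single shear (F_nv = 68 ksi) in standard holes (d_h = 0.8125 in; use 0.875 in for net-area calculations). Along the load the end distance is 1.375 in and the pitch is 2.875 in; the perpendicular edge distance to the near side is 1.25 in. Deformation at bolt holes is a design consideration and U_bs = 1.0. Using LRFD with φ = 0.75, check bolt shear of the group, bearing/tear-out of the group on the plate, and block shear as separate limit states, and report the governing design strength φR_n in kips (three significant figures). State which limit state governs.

Bolt shear: A_b = π·0.75²/4 = 0.4418 in²; R_n = 68 × 0.4418 × 3 × 1 = 90.12 kips → 0.75 × 90.12 = 67.6 kips.
Bearing: edge l_c = 0.9688, r_n = 50.57 kips; interior l_c = 2.062, r_n = 78.3 kips; R_n = 50.57 + 2·78.3 = 207.2 kips → 155 kips.
Block shear: A_gv = 5.344, A_nv = 3.703, A_nt = 0.6094 in²; R_n = min(0.6F_uA_nv, 0.6F_yA_gv) + U_bs·F_u·A_nt = 150.8 kips → 113 kips.
Bolt shear governs: 67.6 kips.

67.6 kips (bolt shear governs)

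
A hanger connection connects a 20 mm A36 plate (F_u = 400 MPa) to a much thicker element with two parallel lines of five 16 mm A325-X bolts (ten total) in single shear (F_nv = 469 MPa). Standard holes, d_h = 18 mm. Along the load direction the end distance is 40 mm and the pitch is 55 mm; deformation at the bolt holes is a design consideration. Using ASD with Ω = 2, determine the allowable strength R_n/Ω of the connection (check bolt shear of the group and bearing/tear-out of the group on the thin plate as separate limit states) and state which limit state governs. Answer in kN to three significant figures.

471 kN (bolt shear governs)

Bolt shear: A_b = π·16²/4 = 201.1 mm²; R_n = 469 × 201.1 × 10 × 1 / 1000 = 943 kN → 943 / 2 = 471 kN.
Bearing (1.2 l_c t F_u ≤ 2.4 d t F_u): upper limit = 2.4·16·20·400 / 1000 = 307.2 kN.
  Edge l_c = 40 − 18/2 = 31 → r_n = 297.6 kN; interior l_c = 55 − 18 = 37 → r_n = 307.2 kN.
  R_n,bearing = 2·297.6 + 8·307.2 = 3053 kN → 3053 / 2 = 1530 kN.
Bolt shear governs: 471 kN.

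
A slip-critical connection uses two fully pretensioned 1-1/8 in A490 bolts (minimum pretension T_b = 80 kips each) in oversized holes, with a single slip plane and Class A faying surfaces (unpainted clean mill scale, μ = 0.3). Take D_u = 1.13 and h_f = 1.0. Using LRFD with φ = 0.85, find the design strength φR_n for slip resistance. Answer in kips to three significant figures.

R_n = μ · D_u · h_f · T_b · n_s · n_b = 0.3 × 1.13 × 1.0 × 80 × 1 × 2 = 54.24 kips.
Design strength φR_n = 0.85 × 54.24 = 46.1 kips.

46.1 kips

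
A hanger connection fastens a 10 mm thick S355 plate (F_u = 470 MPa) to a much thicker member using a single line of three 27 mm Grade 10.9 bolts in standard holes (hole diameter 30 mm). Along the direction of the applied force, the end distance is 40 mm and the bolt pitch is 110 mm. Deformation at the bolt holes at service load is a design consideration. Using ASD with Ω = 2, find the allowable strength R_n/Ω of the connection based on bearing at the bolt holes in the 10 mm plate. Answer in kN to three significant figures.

Per bolt r_n = 1.2 l_c t F_u ≤ 2.4 d t F_u; upper limit = 2.4 × 27 × 10 × 470 / 1000 = 304.6 kN.
Edge bolt: l_c = 40 − 30/2 = 25 mm → 1.2 × 25 × 10 × 470 / 1000 = 141 → r_n = 141 kN.
Interior bolts: l_c = 110 − 30 = 80 mm → 1.2 × 80 × 10 × 470 / 1000 = 451.2 → r_n = 304.6 kN.
R_n = 1 × 141 + 2 × 304.6 = 750.1 kN.
Allowable strength R_n/Ω = 750.1 / 2 = 375 kN.

375 kN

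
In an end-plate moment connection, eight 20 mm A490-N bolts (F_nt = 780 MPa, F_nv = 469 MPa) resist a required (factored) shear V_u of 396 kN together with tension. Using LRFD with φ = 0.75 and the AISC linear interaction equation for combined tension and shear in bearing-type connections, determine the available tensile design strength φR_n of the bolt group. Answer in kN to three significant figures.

1250 kN

A_b = π·20²/4 = 314.2 mm²; f_rv = 396 × 1000 / (8 × 314.2) = 157.6 MPa.
F'_nt = 1.3 F_nt − (F_nt / φF_nv) f_rv = 1.3·780 − (780/(0.75·469))·157.6 = 664.6 MPa, capped at F_nt → F'_nt = 664.6 MPa.
R_n = F'_nt · A_b · n = 664.6 × 314.2 × 8 / 1000 = 1670 kN.
Design strength φR_n = 0.75 × 1670 = 1250 kN.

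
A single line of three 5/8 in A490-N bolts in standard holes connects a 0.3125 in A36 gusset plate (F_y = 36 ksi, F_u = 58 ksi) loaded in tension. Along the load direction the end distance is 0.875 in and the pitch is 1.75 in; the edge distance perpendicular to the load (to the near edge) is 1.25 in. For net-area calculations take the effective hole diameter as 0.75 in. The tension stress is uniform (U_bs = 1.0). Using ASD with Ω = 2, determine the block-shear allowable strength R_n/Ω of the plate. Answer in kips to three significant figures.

Shear plane L_v = 0.875 + 2·1.75 = 4.375 in; A_gv = 4.375 × 0.3125 = 1.367 in².
A_nv = (4.375 − 2.5·0.75) × 0.3125 = 0.7812 in².
A_nt = (1.25 − 0.5·0.75) × 0.3125 = 0.2734 in².
0.6 F_u A_nv = 27.19 kips; 0.6 F_y A_gv = 29.53 kips → shear rupture governs the shear term.
R_n = 27.19 + 1.0 × 58 × 0.2734 = 43.05 kips.
Allowable strength R_n/Ω = 43.05 / 2 = 21.5 kips.

21.5 kips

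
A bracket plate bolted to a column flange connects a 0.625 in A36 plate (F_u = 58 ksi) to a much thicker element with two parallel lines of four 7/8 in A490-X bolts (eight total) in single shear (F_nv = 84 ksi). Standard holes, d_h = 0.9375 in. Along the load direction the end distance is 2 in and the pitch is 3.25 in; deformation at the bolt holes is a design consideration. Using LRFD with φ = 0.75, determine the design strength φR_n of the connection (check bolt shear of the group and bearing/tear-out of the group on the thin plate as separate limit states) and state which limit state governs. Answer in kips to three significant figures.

303 kips (bolt shear governs)

Bolt shear: A_b = π·0.875²/4 = 0.6013 in²; R_n = 84 × 0.6013 × 8 × 1 = 404.1 kips → 0.75 × 404.1 = 303 kips.
Bearing (1.2 l_c t F_u ≤ 2.4 d t F_u): upper limit = 2.4·0.875·0.625·58 = 76.12 kips.
  Edge l_c = 2 − 0.9375/2 = 1.531 → r_n = 66.61 kips; interior l_c = 3.25 − 0.9375 = 2.312 → r_n = 76.12 kips.
  R_n,bearing = 2·66.61 + 6·76.12 = 590 kips → 0.75 × 590 = 442 kips.
Bolt shear governs: 303 kips.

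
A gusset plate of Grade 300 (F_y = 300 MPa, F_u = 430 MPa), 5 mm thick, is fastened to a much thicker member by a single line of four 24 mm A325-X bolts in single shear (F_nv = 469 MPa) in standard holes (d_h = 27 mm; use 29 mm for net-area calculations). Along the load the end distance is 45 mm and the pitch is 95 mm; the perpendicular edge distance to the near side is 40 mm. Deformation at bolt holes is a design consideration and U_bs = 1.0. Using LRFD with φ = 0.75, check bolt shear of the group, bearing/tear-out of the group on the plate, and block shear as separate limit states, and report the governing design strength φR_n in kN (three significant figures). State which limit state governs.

Bolt shear: A_b = π·24²/4 = 452.4 mm²; R_n = 469 × 452.4 × 4 × 1 / 1000 = 848.7 kN → 0.75 × 848.7 = 637 kN.
Bearing: edge l_c = 31.5, r_n = 81.27 kN; interior l_c = 68, r_n = 123.8 kN; R_n = 81.27 + 3·123.8 = 452.8 kN → 340 kN.
Block shear: A_gv = 1650, A_nv = 1142, A_nt = 127.5 mm²; R_n = min(0.6F_uA_nv, 0.6F_yA_gv) + U_bs·F_u·A_nt = 349.6 kN → 262 kN.
Block shear governs: 262 kN.

262 kN (block shear governs)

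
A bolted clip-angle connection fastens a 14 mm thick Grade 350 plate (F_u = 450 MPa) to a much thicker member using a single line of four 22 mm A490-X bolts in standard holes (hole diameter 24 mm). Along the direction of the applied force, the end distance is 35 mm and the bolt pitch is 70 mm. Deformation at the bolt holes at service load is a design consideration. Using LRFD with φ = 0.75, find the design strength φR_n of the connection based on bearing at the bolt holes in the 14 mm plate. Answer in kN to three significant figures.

879 kN

Per bolt r_n = 1.2 l_c t F_u ≤ 2.4 d t F_u; upper limit = 2.4 × 22 × 14 × 450 / 1000 = 332.6 kN.
Edge bolt: l_c = 35 − 24/2 = 23 mm → 1.2 × 23 × 14 × 450 / 1000 = 173.9 → r_n = 173.9 kN.
Interior bolts: l_c = 70 − 24 = 46 mm → 1.2 × 46 × 14 × 450 / 1000 = 347.8 → r_n = 332.6 kN.
R_n = 1 × 173.9 + 3 × 332.6 = 1172 kN.
Design strength φR_n = 0.75 × 1172 = 879 kN.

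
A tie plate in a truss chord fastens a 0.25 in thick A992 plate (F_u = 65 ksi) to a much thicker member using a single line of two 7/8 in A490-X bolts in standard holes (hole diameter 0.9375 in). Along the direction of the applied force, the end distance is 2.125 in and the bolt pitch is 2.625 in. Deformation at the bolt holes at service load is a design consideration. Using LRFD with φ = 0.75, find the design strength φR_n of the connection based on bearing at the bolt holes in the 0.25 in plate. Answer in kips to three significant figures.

48.9 kips

Per bolt r_n = 1.2 l_c t F_u ≤ 2.4 d t F_u; upper limit = 2.4 × 0.875 × 0.25 × 65 = 34.12 kips.
Edge bolt: l_c = 2.125 − 0.9375/2 = 1.656 in → 1.2 × 1.656 × 0.25 × 65 = 32.3 → r_n = 32.3 kips.
Interior bolts: l_c = 2.625 − 0.9375 = 1.688 in → 1.2 × 1.688 × 0.25 × 65 = 32.91 → r_n = 32.91 kips.
R_n = 1 × 32.3 + 1 × 32.91 = 65.2 kips.
Design strength φR_n = 0.75 × 65.2 = 48.9 kips.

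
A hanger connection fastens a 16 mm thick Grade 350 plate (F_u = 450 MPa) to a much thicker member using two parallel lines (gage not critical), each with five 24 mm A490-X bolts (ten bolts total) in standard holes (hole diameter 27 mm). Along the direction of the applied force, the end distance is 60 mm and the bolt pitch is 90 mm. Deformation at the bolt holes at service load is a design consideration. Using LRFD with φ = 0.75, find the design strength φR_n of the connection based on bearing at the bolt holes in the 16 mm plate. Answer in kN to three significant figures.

3090 kN

Per bolt r_n = 1.2 l_c t F_u ≤ 2.4 d t F_u; upper limit = 2.4 × 24 × 16 × 450 / 1000 = 414.7 kN.
Edge bolt: l_c = 60 − 27/2 = 46.5 mm → 1.2 × 46.5 × 16 × 450 / 1000 = 401.8 → r_n = 401.8 kN.
Interior bolts: l_c = 90 − 27 = 63 mm → 1.2 × 63 × 16 × 450 / 1000 = 544.3 → r_n = 414.7 kN.
R_n = 2 × 401.8 + 8 × 414.7 = 4121 kN.
Design strength φR_n = 0.75 × 4121 = 3090 kN.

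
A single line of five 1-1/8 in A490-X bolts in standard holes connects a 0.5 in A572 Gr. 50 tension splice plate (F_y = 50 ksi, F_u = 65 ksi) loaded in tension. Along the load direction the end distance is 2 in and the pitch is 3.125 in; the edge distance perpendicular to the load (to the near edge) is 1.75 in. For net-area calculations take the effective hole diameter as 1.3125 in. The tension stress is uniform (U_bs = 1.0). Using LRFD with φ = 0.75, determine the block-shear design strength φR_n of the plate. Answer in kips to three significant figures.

Shear plane L_v = 2 + 4·3.125 = 14.5 in; A_gv = 14.5 × 0.5 = 7.25 in².
A_nv = (14.5 − 4.5·1.3125) × 0.5 = 4.297 in².
A_nt = (1.75 − 0.5·1.3125) × 0.5 = 0.5469 in².
0.6 F_u A_nv = 167.6 kips; 0.6 F_y A_gv = 217.5 kips → shear rupture governs the shear term.
R_n = 167.6 + 1.0 × 65 × 0.5469 = 203.1 kips.
Design strength φR_n = 0.75 × 203.1 = 152 kips.

152 kips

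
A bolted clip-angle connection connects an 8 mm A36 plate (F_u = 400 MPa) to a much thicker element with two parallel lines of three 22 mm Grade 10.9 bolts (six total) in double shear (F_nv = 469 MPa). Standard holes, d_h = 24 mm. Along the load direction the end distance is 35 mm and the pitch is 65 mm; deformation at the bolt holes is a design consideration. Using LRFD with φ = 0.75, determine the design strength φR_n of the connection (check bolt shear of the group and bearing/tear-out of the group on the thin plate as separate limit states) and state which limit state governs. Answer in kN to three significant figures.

Bolt shear: A_b = π·22²/4 = 380.1 mm²; R_n = 469 × 380.1 × 6 × 2 / 1000 = 2139 kN → 0.75 × 2139 = 1600 kN.
Bearing (1.2 l_c t F_u ≤ 2.4 d t F_u): upper limit = 2.4·22·8·400 / 1000 = 169 kN.
  Edge l_c = 35 − 24/2 = 23 → r_n = 88.32 kN; interior l_c = 65 − 24 = 41 → r_n = 157.4 kN.
  R_n,bearing = 2·88.32 + 4·157.4 = 806.4 kN → 0.75 × 806.4 = 605 kN.
Bearing governs: 605 kN.

605 kN (bearing governs)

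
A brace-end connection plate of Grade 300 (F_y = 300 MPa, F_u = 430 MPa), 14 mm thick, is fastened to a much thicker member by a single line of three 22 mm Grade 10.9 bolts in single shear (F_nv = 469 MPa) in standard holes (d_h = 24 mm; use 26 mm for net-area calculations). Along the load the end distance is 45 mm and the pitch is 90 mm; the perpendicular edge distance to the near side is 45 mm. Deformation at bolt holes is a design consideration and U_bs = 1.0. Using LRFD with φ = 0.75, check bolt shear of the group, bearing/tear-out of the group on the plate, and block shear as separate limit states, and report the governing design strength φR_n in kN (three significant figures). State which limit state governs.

401 kN (bolt shear governs)

Bolt shear: A_b = π·22²/4 = 380.1 mm²; R_n = 469 × 380.1 × 3 × 1 / 1000 = 534.8 kN → 0.75 × 534.8 = 401 kN.
Bearing: edge l_c = 33, r_n = 238.4 kN; interior l_c = 66, r_n = 317.9 kN; R_n = 238.4 + 2·317.9 = 874.1 kN → 656 kN.
Block shear: A_gv = 3150, A_nv = 2240, A_nt = 448 mm²; R_n = min(0.6F_uA_nv, 0.6F_yA_gv) + U_bs·F_u·A_nt = 759.6 kN → 570 kN.
Bolt shear governs: 401 kN.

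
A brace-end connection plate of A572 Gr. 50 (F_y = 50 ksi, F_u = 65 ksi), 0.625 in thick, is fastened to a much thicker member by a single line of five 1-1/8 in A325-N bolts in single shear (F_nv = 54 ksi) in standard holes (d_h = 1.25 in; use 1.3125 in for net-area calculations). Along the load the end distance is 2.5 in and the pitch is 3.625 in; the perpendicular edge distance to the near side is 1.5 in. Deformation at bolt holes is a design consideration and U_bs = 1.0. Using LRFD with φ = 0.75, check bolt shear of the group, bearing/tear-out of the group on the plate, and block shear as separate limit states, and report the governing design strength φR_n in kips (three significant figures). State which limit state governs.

Bolt shear: A_b = π·1.125²/4 = 0.994 in²; R_n = 54 × 0.994 × 5 × 1 = 268.4 kips → 0.75 × 268.4 = 201 kips.
Bearing: edge l_c = 1.875, r_n = 91.41 kips; interior l_c = 2.375, r_n = 109.7 kips; R_n = 91.41 + 4·109.7 = 530.2 kips → 398 kips.
Block shear: A_gv = 10.62, A_nv = 6.934, A_nt = 0.5273 in²; R_n = min(0.6F_uA_nv, 0.6F_yA_gv) + U_bs·F_u·A_nt = 304.7 kips → 229 kips.
Bolt shear governs: 201 kips.

201 kips (bolt shear governs)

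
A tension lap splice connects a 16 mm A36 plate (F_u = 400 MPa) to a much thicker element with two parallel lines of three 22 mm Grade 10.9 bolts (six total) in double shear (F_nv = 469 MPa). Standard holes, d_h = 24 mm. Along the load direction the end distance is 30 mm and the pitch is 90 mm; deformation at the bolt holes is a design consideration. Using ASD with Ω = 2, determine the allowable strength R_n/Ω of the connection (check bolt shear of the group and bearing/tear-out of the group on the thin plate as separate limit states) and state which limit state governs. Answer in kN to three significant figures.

Bolt shear: A_b = π·22²/4 = 380.1 mm²; R_n = 469 × 380.1 × 6 × 2 / 1000 = 2139 kN → 2139 / 2 = 1070 kN.
Bearing (1.2 l_c t F_u ≤ 2.4 d t F_u): upper limit = 2.4·22·16·400 / 1000 = 337.9 kN.
  Edge l_c = 30 − 24/2 = 18 → r_n = 138.2 kN; interior l_c = 90 − 24 = 66 → r_n = 337.9 kN.
  R_n,bearing = 2·138.2 + 4·337.9 = 1628 kN → 1628 / 2 = 814 kN.
Bearing governs: 814 kN.

814 kN (bearing governs)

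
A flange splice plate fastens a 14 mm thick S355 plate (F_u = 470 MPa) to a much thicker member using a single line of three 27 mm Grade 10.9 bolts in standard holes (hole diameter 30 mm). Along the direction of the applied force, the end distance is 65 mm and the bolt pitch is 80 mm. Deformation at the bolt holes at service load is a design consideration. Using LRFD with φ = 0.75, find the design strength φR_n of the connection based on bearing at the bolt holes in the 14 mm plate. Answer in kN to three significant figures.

Per bolt r_n = 1.2 l_c t F_u ≤ 2.4 d t F_u; upper limit = 2.4 × 27 × 14 × 470 / 1000 = 426.4 kN.
Edge bolt: l_c = 65 − 30/2 = 50 mm → 1.2 × 50 × 14 × 470 / 1000 = 394.8 → r_n = 394.8 kN.
Interior bolts: l_c = 80 − 30 = 50 mm → 1.2 × 50 × 14 × 470 / 1000 = 394.8 → r_n = 394.8 kN.
R_n = 1 × 394.8 + 2 × 394.8 = 1184 kN.
Design strength φR_n = 0.75 × 1184 = 888 kN.

888 kN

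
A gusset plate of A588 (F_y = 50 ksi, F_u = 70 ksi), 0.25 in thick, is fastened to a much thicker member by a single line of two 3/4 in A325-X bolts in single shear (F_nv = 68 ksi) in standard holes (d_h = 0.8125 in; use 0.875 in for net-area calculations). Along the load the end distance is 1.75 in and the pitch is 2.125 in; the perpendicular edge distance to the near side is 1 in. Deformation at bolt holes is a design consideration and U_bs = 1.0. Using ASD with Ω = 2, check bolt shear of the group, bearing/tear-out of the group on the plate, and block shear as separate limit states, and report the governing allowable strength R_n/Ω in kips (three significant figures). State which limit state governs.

Bolt shear: A_b = π·0.75²/4 = 0.4418 in²; R_n = 68 × 0.4418 × 2 × 1 = 60.08 kips → 60.08 / 2 = 30 kips.
Bearing: edge l_c = 1.344, r_n = 28.22 kips; interior l_c = 1.312, r_n = 27.56 kips; R_n = 28.22 + 1·27.56 = 55.78 kips → 27.9 kips.
Block shear: A_gv = 0.9688, A_nv = 0.6406, A_nt = 0.1406 in²; R_n = min(0.6F_uA_nv, 0.6F_yA_gv) + U_bs·F_u·A_nt = 36.75 kips → 18.4 kips.
Block shear governs: 18.4 kips.

18.4 kips (block shear governs)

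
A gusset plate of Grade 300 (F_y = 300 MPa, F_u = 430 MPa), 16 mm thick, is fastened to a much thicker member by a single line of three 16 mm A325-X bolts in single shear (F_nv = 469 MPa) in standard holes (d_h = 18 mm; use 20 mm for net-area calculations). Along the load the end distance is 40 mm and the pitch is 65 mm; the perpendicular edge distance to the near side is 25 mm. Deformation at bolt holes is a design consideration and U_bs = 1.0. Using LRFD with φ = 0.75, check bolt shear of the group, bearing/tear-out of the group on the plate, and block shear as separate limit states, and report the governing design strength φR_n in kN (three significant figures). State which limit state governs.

Bolt shear: A_b = π·16²/4 = 201.1 mm²; R_n = 469 × 201.1 × 3 × 1 / 1000 = 282.9 kN → 0.75 × 282.9 = 212 kN.
Bearing: edge l_c = 31, r_n = 255.9 kN; interior l_c = 47, r_n = 264.2 kN; R_n = 255.9 + 2·264.2 = 784.3 kN → 588 kN.
Block shear: A_gv = 2720, A_nv = 1920, A_nt = 240 mm²; R_n = min(0.6F_uA_nv, 0.6F_yA_gv) + U_bs·F_u·A_nt = 592.8 kN → 445 kN.
Bolt shear governs: 212 kN.

212 kN (bolt shear governs)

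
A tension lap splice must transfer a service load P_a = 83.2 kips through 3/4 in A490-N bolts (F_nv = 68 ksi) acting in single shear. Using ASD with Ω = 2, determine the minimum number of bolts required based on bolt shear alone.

6 bolts

A_b = π·0.75²/4 = 0.4418 in².
Per-bolt allowable strength R_n/Ω = 68 × 0.4418 × 1 / 2 = 15.02 kips.
n ≥ 83.2 / 15.02 = 5.539 → use 6 bolts.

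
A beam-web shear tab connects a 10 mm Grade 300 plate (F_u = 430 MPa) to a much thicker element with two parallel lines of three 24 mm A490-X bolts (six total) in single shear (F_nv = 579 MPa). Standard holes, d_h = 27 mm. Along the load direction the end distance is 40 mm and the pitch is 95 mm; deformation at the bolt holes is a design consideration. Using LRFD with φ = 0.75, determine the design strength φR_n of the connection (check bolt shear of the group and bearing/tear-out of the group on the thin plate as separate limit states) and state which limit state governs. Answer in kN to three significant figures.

948 kN (bearing governs)

Bolt shear: A_b = π·24²/4 = 452.4 mm²; R_n = 579 × 452.4 × 6 × 1 / 1000 = 1572 kN → 0.75 × 1572 = 1180 kN.
Bearing (1.2 l_c t F_u ≤ 2.4 d t F_u): upper limit = 2.4·24·10·430 / 1000 = 247.7 kN.
  Edge l_c = 40 − 27/2 = 26.5 → r_n = 136.7 kN; interior l_c = 95 − 27 = 68 → r_n = 247.7 kN.
  R_n,bearing = 2·136.7 + 4·247.7 = 1264 kN → 0.75 × 1264 = 948 kN.
Bearing governs: 948 kN.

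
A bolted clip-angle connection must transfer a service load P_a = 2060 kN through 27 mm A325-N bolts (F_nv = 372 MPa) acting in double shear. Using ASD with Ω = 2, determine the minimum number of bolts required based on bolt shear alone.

10 bolts

A_b = π·27²/4 = 572.6 mm².
Per-bolt allowable strength R_n/Ω = 372 × 572.6 × 2 / 1000 / 2 = 213 kN.
n ≥ 2060 / 213 = 9.672 → use 10 bolts.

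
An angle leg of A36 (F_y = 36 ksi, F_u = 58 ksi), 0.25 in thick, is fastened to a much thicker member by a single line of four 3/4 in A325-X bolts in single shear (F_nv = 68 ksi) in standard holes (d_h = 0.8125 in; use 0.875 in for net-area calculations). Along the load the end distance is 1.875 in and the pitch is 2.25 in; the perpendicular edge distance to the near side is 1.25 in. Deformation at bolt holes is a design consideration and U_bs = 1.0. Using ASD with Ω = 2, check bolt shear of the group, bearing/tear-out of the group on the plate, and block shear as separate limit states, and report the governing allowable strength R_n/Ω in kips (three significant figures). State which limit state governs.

29.2 kips (block shear governs)

Bolt shear: A_b = π·0.75²/4 = 0.4418 in²; R_n = 68 × 0.4418 × 4 × 1 = 120.2 kips → 120.2 / 2 = 60.1 kips.
Bearing: edge l_c = 1.469, r_n = 25.56 kips; interior l_c = 1.438, r_n = 25.01 kips; R_n = 25.56 + 3·25.01 = 100.6 kips → 50.3 kips.
Block shear: A_gv = 2.156, A_nv = 1.391, A_nt = 0.2031 in²; R_n = min(0.6F_uA_nv, 0.6F_yA_gv) + U_bs·F_u·A_nt = 58.36 kips → 29.2 kips.
Block shear governs: 29.2 kips.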